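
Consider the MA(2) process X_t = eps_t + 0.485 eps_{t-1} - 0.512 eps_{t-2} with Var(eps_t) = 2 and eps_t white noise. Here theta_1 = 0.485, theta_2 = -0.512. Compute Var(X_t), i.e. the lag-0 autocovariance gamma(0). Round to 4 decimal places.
\gamma(0) = 2.9947

For an MA(q) process X_t = eps_t + sum_i theta_i eps_{t-i} with
Var(eps_t) = sigma^2, the variance is
  gamma(0) = sigma^2 * (1 + sum_i theta_i^2).
  sum_i theta_i^2 = (0.485)^2 + (-0.512)^2 = 0.235225 + 0.262144 = 0.497369.
  gamma(0) = 2 * (1 + 0.497369) = 2 * 1.497369 = 2.994738, which rounds to 2.9947.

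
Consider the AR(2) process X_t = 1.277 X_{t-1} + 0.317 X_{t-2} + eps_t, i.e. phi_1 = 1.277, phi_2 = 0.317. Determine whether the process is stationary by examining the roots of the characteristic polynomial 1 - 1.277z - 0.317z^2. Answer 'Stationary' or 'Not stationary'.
\text{Not stationary}

The AR(p) characteristic polynomial is P(z) = 1 - 1.277z - 0.317z^2.
Stationarity requires all roots to lie outside the unit circle, i.e. |z| > 1 for every root.
Set 1 + (-1.277) z + (-0.317) z^2 = 0, i.e. a z^2 + b z + c = 0 with a = -0.317, b = -1.277, c = 1.
Discriminant D = b^2 - 4ac = (-1.277)^2 - 4*(-0.317)*1 = 1.630729 - (-1.268) = 2.898729.
D >= 0, so the roots are real: z = (-b +/- sqrt(D)) / (2a) = (1.277 +/- 1.702565) / (-0.634).
  z_1 = (1.277 + 1.702565) / (-0.634) = -4.6996,   |z_1| = 4.6996.
  z_2 = (1.277 - 1.702565) / (-0.634) = 0.6712,   |z_2| = 0.6712.
Moduli of all roots: 4.6996, 0.6712.
All moduli strictly greater than 1? No.
Verdict: Not stationary.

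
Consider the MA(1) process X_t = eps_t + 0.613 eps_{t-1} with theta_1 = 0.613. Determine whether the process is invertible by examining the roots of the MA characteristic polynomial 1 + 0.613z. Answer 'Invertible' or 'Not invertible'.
\text{Invertible}

The MA(q) characteristic polynomial is P(z) = 1 + 0.613z.
Invertibility requires all roots to lie outside the unit circle, i.e. |z| > 1 for every root.
This is linear in z: 1 + (0.613) z = 0  =>  z = -1/(0.613) = -1.631321,  |z| = 1.631321.
Moduli of all roots: 1.6313.
All moduli strictly greater than 1? Yes.
Verdict: Invertible.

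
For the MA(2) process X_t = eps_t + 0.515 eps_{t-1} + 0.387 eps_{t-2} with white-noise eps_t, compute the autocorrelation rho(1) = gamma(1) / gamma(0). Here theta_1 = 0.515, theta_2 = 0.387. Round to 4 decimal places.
\rho(1) = 0.5048

For an MA(q) process with theta_0 = 1, the autocovariance is
  gamma(k) = sigma^2 * sum_{i=0..q-k} theta_i * theta_{i+k},
and rho(k) = gamma(k) / gamma(0). Sigma^2 cancels.
  numerator   = (1)*(0.515) + (0.515)*(0.387) = 0.714305.
  denominator = (1)^2 + (0.515)^2 + (0.387)^2 = 1.414994.
  rho(1) = 0.714305 / 1.414994 = 0.5048.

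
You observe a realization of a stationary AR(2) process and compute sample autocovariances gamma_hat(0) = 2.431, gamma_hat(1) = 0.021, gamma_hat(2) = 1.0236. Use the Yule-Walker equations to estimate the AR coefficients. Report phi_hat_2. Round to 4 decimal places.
\hat\phi_{2} = 0.4210

The Yule-Walker equations for an AR(p) process read, in matrix form,
  Gamma_p phi = r_p,   with   (Gamma_p)_{ij} = gamma(|i - j|),
                       (r_p)_i = gamma(i),   i,j = 1..p.
Substitute the sample gammas (Toeplitz matrix and right-hand side of size 2):
  Gamma_p = [[2.431, 0.021], [0.021, 2.431]]
  r_p     = [0.021, 1.0236]
Written out:
  2.431 phi_1 + 0.021 phi_2 = 0.021
  0.021 phi_1 + 2.431 phi_2 = 1.0236
Solve by Cramer's rule:
  det = gamma(0)^2 - gamma(1)^2 = (2.431)^2 - (0.021)^2 = 5.909761 - 0.000441 = 5.90932
  phi_hat_1 = [gamma(1) gamma(0) - gamma(1) gamma(2)] / det = [(0.021)(2.431) - (0.021)(1.0236)] / 5.90932 = 0.0295554 / 5.90932 = 0.005
  phi_hat_2 = [gamma(0) gamma(2) - gamma(1)^2] / det = [(2.431)(1.0236) - (0.021)^2] / 5.90932 = 2.4879306 / 5.90932 = 0.421
So phi_hat = [0.0050, 0.4210].
Therefore phi_hat_2 = 0.4210.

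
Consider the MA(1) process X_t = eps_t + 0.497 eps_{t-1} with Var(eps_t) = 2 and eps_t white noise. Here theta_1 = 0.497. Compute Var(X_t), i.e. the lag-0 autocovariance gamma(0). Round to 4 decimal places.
\gamma(0) = 2.4940

For an MA(q) process X_t = eps_t + sum_i theta_i eps_{t-i} with
Var(eps_t) = sigma^2, the variance is
  gamma(0) = sigma^2 * (1 + sum_i theta_i^2).
  sum_i theta_i^2 = (0.497)^2 = 0.247009.
  gamma(0) = 2 * (1 + 0.247009) = 2 * 1.247009 = 2.494018, which rounds to 2.4940.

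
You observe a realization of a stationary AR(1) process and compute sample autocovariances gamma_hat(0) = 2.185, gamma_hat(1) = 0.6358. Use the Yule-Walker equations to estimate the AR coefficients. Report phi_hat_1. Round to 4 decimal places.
\hat\phi_{1} = 0.2910

The Yule-Walker equations for an AR(p) process read, in matrix form,
  Gamma_p phi = r_p,   with   (Gamma_p)_{ij} = gamma(|i - j|),
                       (r_p)_i = gamma(i),   i,j = 1..p.
Substitute the sample gammas (Toeplitz matrix and right-hand side of size 1):
  Gamma_p = [[2.185]]
  r_p     = [0.6358]
With p = 1 this is the single equation gamma(0) phi_1 = gamma(1):
  phi_hat_1 = gamma(1) / gamma(0) = 0.6358 / 2.185 = 0.2910.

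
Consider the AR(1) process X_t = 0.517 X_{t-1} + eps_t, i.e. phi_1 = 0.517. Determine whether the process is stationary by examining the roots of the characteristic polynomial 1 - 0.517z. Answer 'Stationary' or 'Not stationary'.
\text{Stationary}

The AR(p) characteristic polynomial is P(z) = 1 - 0.517z.
Stationarity requires all roots to lie outside the unit circle, i.e. |z| > 1 for every root.
This is linear in z: 1 + (-0.517) z = 0  =>  z = -1/(-0.517) = 1.934236,  |z| = 1.934236.
Moduli of all roots: 1.9342.
All moduli strictly greater than 1? Yes.
Verdict: Stationary.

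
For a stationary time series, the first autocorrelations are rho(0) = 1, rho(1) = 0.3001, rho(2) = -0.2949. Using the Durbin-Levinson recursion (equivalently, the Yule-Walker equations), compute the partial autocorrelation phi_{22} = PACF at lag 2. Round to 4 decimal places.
\phi_{22} = -0.4231

The PACF at lag k is phi_{kk}, the last component of the solution
to the Yule-Walker system G_k phi = r_k where
  (G_k)_{ij} = rho(|i - j|), (r_k)_i = rho(i), i,j = 1..k.
Equivalently, Durbin-Levinson gives phi_{kk} iteratively:
  phi_{11} = rho(1)
  phi_{kk} = [rho(k) - sum_{j=1..k-1} phi_{k-1,j} rho(k-j)]
            / [1 - sum_{j=1..k-1} phi_{k-1,j} rho(j)],
  phi_{k,j} = phi_{k-1,j} - phi_{kk} phi_{k-1,k-j},  j = 1..k-1.
Step k = 1:
  phi_11 = rho(1) = 0.3001.
Step k = 2:
  phi_22 = [rho(2) - phi_11 rho(1)] / [1 - phi_11 rho(1)] = [-0.2949 - (0.3001)(0.3001)] / [1 - (0.3001)(0.3001)]
         = -0.38496001 / 0.90993999 = -0.4231.
Therefore phi_{22} = -0.4231.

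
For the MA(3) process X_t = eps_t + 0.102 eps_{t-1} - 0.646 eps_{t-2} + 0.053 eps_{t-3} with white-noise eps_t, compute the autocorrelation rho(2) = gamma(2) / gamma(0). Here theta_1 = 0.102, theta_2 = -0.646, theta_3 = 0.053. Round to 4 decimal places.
\rho(2) = -0.4478

For an MA(q) process with theta_0 = 1, the autocovariance is
  gamma(k) = sigma^2 * sum_{i=0..q-k} theta_i * theta_{i+k},
and rho(k) = gamma(k) / gamma(0). Sigma^2 cancels.
  numerator   = (1)*(-0.646) + (0.102)*(0.053) = -0.640594.
  denominator = (1)^2 + (0.102)^2 + (-0.646)^2 + (0.053)^2 = 1.430529.
  rho(2) = -0.640594 / 1.430529 = -0.4478.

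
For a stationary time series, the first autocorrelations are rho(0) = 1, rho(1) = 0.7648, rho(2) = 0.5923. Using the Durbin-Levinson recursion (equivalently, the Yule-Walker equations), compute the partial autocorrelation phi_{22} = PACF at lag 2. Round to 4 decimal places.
\phi_{22} = 0.0178

The PACF at lag k is phi_{kk}, the last component of the solution
to the Yule-Walker system G_k phi = r_k where
  (G_k)_{ij} = rho(|i - j|), (r_k)_i = rho(i), i,j = 1..k.
Equivalently, Durbin-Levinson gives phi_{kk} iteratively:
  phi_{11} = rho(1)
  phi_{kk} = [rho(k) - sum_{j=1..k-1} phi_{k-1,j} rho(k-j)]
            / [1 - sum_{j=1..k-1} phi_{k-1,j} rho(j)],
  phi_{k,j} = phi_{k-1,j} - phi_{kk} phi_{k-1,k-j},  j = 1..k-1.
Step k = 1:
  phi_11 = rho(1) = 0.7648.
Step k = 2:
  phi_22 = [rho(2) - phi_11 rho(1)] / [1 - phi_11 rho(1)] = [0.5923 - (0.7648)(0.7648)] / [1 - (0.7648)(0.7648)]
         = 0.00738096 / 0.41508096 = 0.0178.
Therefore phi_{22} = 0.0178.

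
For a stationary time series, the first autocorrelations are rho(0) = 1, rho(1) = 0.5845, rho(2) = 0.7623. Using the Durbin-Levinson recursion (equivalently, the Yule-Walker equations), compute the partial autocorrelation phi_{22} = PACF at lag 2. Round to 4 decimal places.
\phi_{22} = 0.6390

The PACF at lag k is phi_{kk}, the last component of the solution
to the Yule-Walker system G_k phi = r_k where
  (G_k)_{ij} = rho(|i - j|), (r_k)_i = rho(i), i,j = 1..k.
Equivalently, Durbin-Levinson gives phi_{kk} iteratively:
  phi_{11} = rho(1)
  phi_{kk} = [rho(k) - sum_{j=1..k-1} phi_{k-1,j} rho(k-j)]
            / [1 - sum_{j=1..k-1} phi_{k-1,j} rho(j)],
  phi_{k,j} = phi_{k-1,j} - phi_{kk} phi_{k-1,k-j},  j = 1..k-1.
Step k = 1:
  phi_11 = rho(1) = 0.5845.
Step k = 2:
  phi_22 = [rho(2) - phi_11 rho(1)] / [1 - phi_11 rho(1)] = [0.7623 - (0.5845)(0.5845)] / [1 - (0.5845)(0.5845)]
         = 0.42065975 / 0.65835975 = 0.639.
Therefore phi_{22} = 0.6390.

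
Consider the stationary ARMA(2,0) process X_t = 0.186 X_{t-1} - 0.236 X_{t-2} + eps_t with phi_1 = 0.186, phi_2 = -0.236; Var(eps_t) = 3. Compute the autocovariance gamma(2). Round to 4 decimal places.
\gamma(2) = -0.6761

Multiply the model equation by X_{t-k} and take expectations. With theta_0 = psi_0 = 1 and psi_j the MA(infinity) weights, this gives
  gamma(k) - sum_i phi_i gamma(k-i) = c_k,
  c_k = sigma^2 * sum_{j=k..q} theta_j psi_{j-k}   (c_k = 0 for k > q),
using gamma(-m) = gamma(m).
Pure AR (q = 0): c_0 = sigma^2 = 3, c_k = 0 for k >= 1.
Equations for k = 0, 1, 2 (AR order 2, c_2 = 0):
  (E0) gamma(0) = phi_1 gamma(1) + phi_2 gamma(2) + c_0
  (E1) gamma(1) = phi_1 gamma(0) + phi_2 gamma(1) + c_1
  (E2) gamma(2) = phi_1 gamma(1) + phi_2 gamma(0)
From (E1): gamma(1) = A gamma(0) + B with
  A = phi_1 / (1 - phi_2) = 0.186 / 1.236 = 0.150485,   B = c_1 / (1 - phi_2) = 0 / 1.236 = 0.
Insert (E2) into (E0): gamma(0) (1 - phi_2^2) = phi_1 (1 + phi_2) gamma(1) + c_0.
  phi_1 (1 + phi_2) = (0.186)(0.764) = 0.142104,   1 - phi_2^2 = 0.944304.
Replace gamma(1) by A gamma(0) + B and collect gamma(0):
  gamma(0) [0.944304 - (0.142104)(0.150485)] = c_0 = 3
  gamma(0) * 0.922919 = 3
  gamma(0) = 3 / 0.922919 = 3.250555.
  gamma(1) = A gamma(0) = (0.150485)(3.250555) = 0.489161.
  gamma(2) = phi_1 gamma(1) + phi_2 gamma(0) = (0.186)(0.489161) + (-0.236)(3.250555) = -0.676147.
Therefore gamma(2) = -0.6761 (to 4 decimal places).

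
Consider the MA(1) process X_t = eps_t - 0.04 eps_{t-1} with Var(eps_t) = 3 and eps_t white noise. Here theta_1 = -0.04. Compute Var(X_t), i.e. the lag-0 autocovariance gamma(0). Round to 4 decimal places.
\gamma(0) = 3.0048

For an MA(q) process X_t = eps_t + sum_i theta_i eps_{t-i} with
Var(eps_t) = sigma^2, the variance is
  gamma(0) = sigma^2 * (1 + sum_i theta_i^2).
  sum_i theta_i^2 = (-0.04)^2 = 0.0016.
  gamma(0) = 3 * (1 + 0.0016) = 3 * 1.0016 = 3.0048.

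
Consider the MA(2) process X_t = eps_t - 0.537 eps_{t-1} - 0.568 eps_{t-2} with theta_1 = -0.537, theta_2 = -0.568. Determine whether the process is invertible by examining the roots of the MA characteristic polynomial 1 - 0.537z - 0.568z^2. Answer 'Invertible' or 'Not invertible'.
\text{Not invertible}

The MA(q) characteristic polynomial is P(z) = 1 - 0.537z - 0.568z^2.
Invertibility requires all roots to lie outside the unit circle, i.e. |z| > 1 for every root.
Set 1 + (-0.537) z + (-0.568) z^2 = 0, i.e. a z^2 + b z + c = 0 with a = -0.568, b = -0.537, c = 1.
Discriminant D = b^2 - 4ac = (-0.537)^2 - 4*(-0.568)*1 = 0.288369 - (-2.272) = 2.560369.
D >= 0, so the roots are real: z = (-b +/- sqrt(D)) / (2a) = (0.537 +/- 1.600115) / (-1.136).
  z_1 = (0.537 + 1.600115) / (-1.136) = -1.8813,   |z_1| = 1.8813.
  z_2 = (0.537 - 1.600115) / (-1.136) = 0.9358,   |z_2| = 0.9358.
Moduli of all roots: 1.8813, 0.9358.
All moduli strictly greater than 1? No.
Verdict: Not invertible.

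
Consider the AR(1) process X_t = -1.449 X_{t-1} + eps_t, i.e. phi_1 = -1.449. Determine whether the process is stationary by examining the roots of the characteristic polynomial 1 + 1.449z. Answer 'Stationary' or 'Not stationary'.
\text{Not stationary}

The AR(p) characteristic polynomial is P(z) = 1 + 1.449z.
Stationarity requires all roots to lie outside the unit circle, i.e. |z| > 1 for every root.
This is linear in z: 1 + (1.449) z = 0  =>  z = -1/(1.449) = -0.690131,  |z| = 0.690131.
Moduli of all roots: 0.6901.
All moduli strictly greater than 1? No.
Verdict: Not stationary.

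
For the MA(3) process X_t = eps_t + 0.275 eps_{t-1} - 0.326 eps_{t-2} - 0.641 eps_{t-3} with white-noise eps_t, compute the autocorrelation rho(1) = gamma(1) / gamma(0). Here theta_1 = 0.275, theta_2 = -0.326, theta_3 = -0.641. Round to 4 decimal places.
\rho(1) = 0.2476

For an MA(q) process with theta_0 = 1, the autocovariance is
  gamma(k) = sigma^2 * sum_{i=0..q-k} theta_i * theta_{i+k},
and rho(k) = gamma(k) / gamma(0). Sigma^2 cancels.
  numerator   = (1)*(0.275) + (0.275)*(-0.326) + (-0.326)*(-0.641) = 0.394316.
  denominator = (1)^2 + (0.275)^2 + (-0.326)^2 + (-0.641)^2 = 1.592782.
  rho(1) = 0.394316 / 1.592782 = 0.2476.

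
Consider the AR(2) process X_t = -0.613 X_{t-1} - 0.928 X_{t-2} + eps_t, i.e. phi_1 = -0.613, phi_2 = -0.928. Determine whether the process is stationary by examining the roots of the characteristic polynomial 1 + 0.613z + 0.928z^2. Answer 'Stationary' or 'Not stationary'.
\text{Stationary}

The AR(p) characteristic polynomial is P(z) = 1 + 0.613z + 0.928z^2.
Stationarity requires all roots to lie outside the unit circle, i.e. |z| > 1 for every root.
Set 1 + (0.613) z + (0.928) z^2 = 0, i.e. a z^2 + b z + c = 0 with a = 0.928, b = 0.613, c = 1.
Discriminant D = b^2 - 4ac = (0.613)^2 - 4*(0.928)*1 = 0.375769 - (3.712) = -3.336231.
D < 0, so the roots are the complex-conjugate pair z = (-b +/- i sqrt(-D)) / (2a) = -0.3303 +/- 0.9841i.
For a conjugate pair |z|^2 = z * conj(z) = (product of roots) = c/a = 1/(0.928) = 1.077586, so |z| = sqrt(1.077586) = 1.0381 for both roots.
Moduli of all roots: 1.0381, 1.0381.
All moduli strictly greater than 1? Yes.
Verdict: Stationary.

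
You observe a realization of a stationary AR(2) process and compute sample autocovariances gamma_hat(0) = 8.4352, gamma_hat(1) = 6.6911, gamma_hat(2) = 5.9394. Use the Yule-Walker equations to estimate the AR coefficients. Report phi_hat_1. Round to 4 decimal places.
\hat\phi_{1} = 0.6330

The Yule-Walker equations for an AR(p) process read, in matrix form,
  Gamma_p phi = r_p,   with   (Gamma_p)_{ij} = gamma(|i - j|),
                       (r_p)_i = gamma(i),   i,j = 1..p.
Substitute the sample gammas (Toeplitz matrix and right-hand side of size 2):
  Gamma_p = [[8.4352, 6.6911], [6.6911, 8.4352]]
  r_p     = [6.6911, 5.9394]
Written out:
  8.4352 phi_1 + 6.6911 phi_2 = 6.6911
  6.6911 phi_1 + 8.4352 phi_2 = 5.9394
Solve by Cramer's rule:
  det = gamma(0)^2 - gamma(1)^2 = (8.4352)^2 - (6.6911)^2 = 71.15259904 - 44.77081921 = 26.38177983
  phi_hat_1 = [gamma(1) gamma(0) - gamma(1) gamma(2)] / det = [(6.6911)(8.4352) - (6.6911)(5.9394)] / 26.38177983 = 16.69964738 / 26.38177983 = 0.633
  phi_hat_2 = [gamma(0) gamma(2) - gamma(1)^2] / det = [(8.4352)(5.9394) - (6.6911)^2] / 26.38177983 = 5.32920767 / 26.38177983 = 0.202
So phi_hat = [0.6330, 0.2020].
Therefore phi_hat_1 = 0.6330.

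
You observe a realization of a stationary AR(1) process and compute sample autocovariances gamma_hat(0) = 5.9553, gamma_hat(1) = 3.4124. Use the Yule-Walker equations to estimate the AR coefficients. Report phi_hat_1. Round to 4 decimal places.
\hat\phi_{1} = 0.5730

The Yule-Walker equations for an AR(p) process read, in matrix form,
  Gamma_p phi = r_p,   with   (Gamma_p)_{ij} = gamma(|i - j|),
                       (r_p)_i = gamma(i),   i,j = 1..p.
Substitute the sample gammas (Toeplitz matrix and right-hand side of size 1):
  Gamma_p = [[5.9553]]
  r_p     = [3.4124]
With p = 1 this is the single equation gamma(0) phi_1 = gamma(1):
  phi_hat_1 = gamma(1) / gamma(0) = 3.4124 / 5.9553 = 0.5730.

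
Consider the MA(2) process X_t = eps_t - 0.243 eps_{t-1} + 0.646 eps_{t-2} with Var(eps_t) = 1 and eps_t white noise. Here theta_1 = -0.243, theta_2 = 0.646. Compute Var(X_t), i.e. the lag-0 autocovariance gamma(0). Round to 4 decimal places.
\gamma(0) = 1.4764

For an MA(q) process X_t = eps_t + sum_i theta_i eps_{t-i} with
Var(eps_t) = sigma^2, the variance is
  gamma(0) = sigma^2 * (1 + sum_i theta_i^2).
  sum_i theta_i^2 = (-0.243)^2 + (0.646)^2 = 0.059049 + 0.417316 = 0.476365.
  gamma(0) = 1 * (1 + 0.476365) = 1 * 1.476365 = 1.476365, which rounds to 1.4764.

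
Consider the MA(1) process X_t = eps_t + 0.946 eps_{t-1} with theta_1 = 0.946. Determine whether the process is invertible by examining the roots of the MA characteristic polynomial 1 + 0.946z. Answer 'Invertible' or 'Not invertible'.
\text{Invertible}

The MA(q) characteristic polynomial is P(z) = 1 + 0.946z.
Invertibility requires all roots to lie outside the unit circle, i.e. |z| > 1 for every root.
This is linear in z: 1 + (0.946) z = 0  =>  z = -1/(0.946) = -1.057082,  |z| = 1.057082.
Moduli of all roots: 1.0571.
All moduli strictly greater than 1? Yes.
Verdict: Invertible.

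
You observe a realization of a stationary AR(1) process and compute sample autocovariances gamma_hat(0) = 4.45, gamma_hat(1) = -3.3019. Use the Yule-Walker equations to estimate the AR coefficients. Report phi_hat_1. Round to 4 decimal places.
\hat\phi_{1} = -0.7420

The Yule-Walker equations for an AR(p) process read, in matrix form,
  Gamma_p phi = r_p,   with   (Gamma_p)_{ij} = gamma(|i - j|),
                       (r_p)_i = gamma(i),   i,j = 1..p.
Substitute the sample gammas (Toeplitz matrix and right-hand side of size 1):
  Gamma_p = [[4.45]]
  r_p     = [-3.3019]
With p = 1 this is the single equation gamma(0) phi_1 = gamma(1):
  phi_hat_1 = gamma(1) / gamma(0) = -3.3019 / 4.45 = -0.7420.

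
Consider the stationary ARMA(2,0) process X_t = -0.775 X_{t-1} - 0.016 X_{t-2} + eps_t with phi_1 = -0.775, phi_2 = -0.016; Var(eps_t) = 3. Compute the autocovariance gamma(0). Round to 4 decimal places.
\gamma(0) = 7.1764

Multiply the model equation by X_{t-k} and take expectations. With theta_0 = psi_0 = 1 and psi_j the MA(infinity) weights, this gives
  gamma(k) - sum_i phi_i gamma(k-i) = c_k,
  c_k = sigma^2 * sum_{j=k..q} theta_j psi_{j-k}   (c_k = 0 for k > q),
using gamma(-m) = gamma(m).
Pure AR (q = 0): c_0 = sigma^2 = 3, c_k = 0 for k >= 1.
Equations for k = 0, 1, 2 (AR order 2, c_2 = 0):
  (E0) gamma(0) = phi_1 gamma(1) + phi_2 gamma(2) + c_0
  (E1) gamma(1) = phi_1 gamma(0) + phi_2 gamma(1) + c_1
  (E2) gamma(2) = phi_1 gamma(1) + phi_2 gamma(0)
From (E1): gamma(1) = A gamma(0) + B with
  A = phi_1 / (1 - phi_2) = -0.775 / 1.016 = -0.762795,   B = c_1 / (1 - phi_2) = 0 / 1.016 = 0.
Insert (E2) into (E0): gamma(0) (1 - phi_2^2) = phi_1 (1 + phi_2) gamma(1) + c_0.
  phi_1 (1 + phi_2) = (-0.775)(0.984) = -0.7626,   1 - phi_2^2 = 0.999744.
Replace gamma(1) by A gamma(0) + B and collect gamma(0):
  gamma(0) [0.999744 - (-0.7626)(-0.762795)] = c_0 = 3
  gamma(0) * 0.418036 = 3
  gamma(0) = 3 / 0.418036 = 7.17641.
Therefore gamma(0) = 7.1764 (to 4 decimal places).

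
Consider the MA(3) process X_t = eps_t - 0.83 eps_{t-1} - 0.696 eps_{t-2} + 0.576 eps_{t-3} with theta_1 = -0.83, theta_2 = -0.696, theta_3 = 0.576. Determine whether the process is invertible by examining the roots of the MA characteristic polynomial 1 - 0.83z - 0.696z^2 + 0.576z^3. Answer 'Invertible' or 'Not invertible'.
\text{Invertible}

The MA(q) characteristic polynomial is P(z) = 1 - 0.83z - 0.696z^2 + 0.576z^3.
Invertibility requires all roots to lie outside the unit circle, i.e. |z| > 1 for every root.
Degree 3: look for a simple real root z0 first, then factor out (1 - z/z0) and solve the remaining quadratic.
Testing z0 = 1.25: P(1.25) = 1 + (-0.83)(1.25) + (-0.696)(1.25)^2 + (0.576)(1.25)^3
  = 1 + (-1.0375) + (-1.0875) + (1.125) = 0.  So z_0 = 1.25 is a root, |z_0| = 1.25.
Divide out the factor (1 - 0.8 z) = (1 - z/z0) (since 1/z0 = 0.8):
  P(z) = (1 - 0.8 z)(1 + (-0.03) z + (-0.72) z^2)
  [check: z-coef -0.03 - (0.8) = -0.83; z^2-coef -0.72 - (0.8)(-0.03) = -0.696; z^3-coef -(0.8)(-0.72) = 0.576.]
Remaining roots from the quadratic factor 1 + (-0.03) z + (-0.72) z^2:
  Set 1 + (-0.03) z + (-0.72) z^2 = 0, i.e. a z^2 + b z + c = 0 with a = -0.72, b = -0.03, c = 1.
  Discriminant D = b^2 - 4ac = (-0.03)^2 - 4*(-0.72)*1 = 0.0009 - (-2.88) = 2.8809.
  D >= 0, so the roots are real: z = (-b +/- sqrt(D)) / (2a) = (0.03 +/- 1.697321) / (-1.44).
    z_1 = (0.03 + 1.697321) / (-1.44) = -1.1995,   |z_1| = 1.1995.
    z_2 = (0.03 - 1.697321) / (-1.44) = 1.1579,   |z_2| = 1.1579.
Moduli of all roots: 1.2500, 1.1995, 1.1579.
All moduli strictly greater than 1? Yes.
Verdict: Invertible.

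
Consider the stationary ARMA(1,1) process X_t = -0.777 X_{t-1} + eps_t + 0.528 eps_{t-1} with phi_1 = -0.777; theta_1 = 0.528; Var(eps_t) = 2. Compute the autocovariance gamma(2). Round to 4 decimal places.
\gamma(2) = 0.5759

Multiply the model equation by X_{t-k} and take expectations. With theta_0 = psi_0 = 1 and psi_j the MA(infinity) weights, this gives
  gamma(k) - sum_i phi_i gamma(k-i) = c_k,
  c_k = sigma^2 * sum_{j=k..q} theta_j psi_{j-k}   (c_k = 0 for k > q),
using gamma(-m) = gamma(m).
psi-weights needed (psi_j = theta_j + sum_i phi_i psi_{j-i}):
  psi_1 = theta_1 + phi_1 = 0.528 + (-0.777) = -0.249
Right-hand sides:
  c_0 = sigma^2 (1 + theta_1 psi_1) = 2 * (1 + (0.528)(-0.249)) = 2 * 0.868528 = 1.737056
  c_1 = sigma^2 theta_1 = 2 * (0.528) = 1.056
  c_2 = 0
Equations for k = 0 and k = 1 (AR order 1):
  gamma(0) = phi_1 gamma(1) + c_0
  gamma(1) = phi_1 gamma(0) + c_1
Substituting the second into the first: gamma(0) (1 - phi_1^2) = c_0 + phi_1 c_1, so
  gamma(0) = (c_0 + phi_1 c_1) / (1 - phi_1^2) = (1.737056 + (-0.777)(1.056)) / (1 - (-0.777)^2) = 0.916544 / 0.396271 = 2.312922.
  gamma(1) = phi_1 gamma(0) + c_1 = (-0.777)(2.312922) + (1.056) = -0.741141.
For k = 2 (> q): gamma(2) = phi_1 gamma(1) = (-0.777)(-0.741141) = 0.575866.
Therefore gamma(2) = 0.5759 (to 4 decimal places).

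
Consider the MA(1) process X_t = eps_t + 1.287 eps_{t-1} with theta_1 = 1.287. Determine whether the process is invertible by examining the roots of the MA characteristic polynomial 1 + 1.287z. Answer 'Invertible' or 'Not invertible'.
\text{Not invertible}

The MA(q) characteristic polynomial is P(z) = 1 + 1.287z.
Invertibility requires all roots to lie outside the unit circle, i.e. |z| > 1 for every root.
This is linear in z: 1 + (1.287) z = 0  =>  z = -1/(1.287) = -0.777001,  |z| = 0.777001.
Moduli of all roots: 0.7770.
All moduli strictly greater than 1? No.
Verdict: Not invertible.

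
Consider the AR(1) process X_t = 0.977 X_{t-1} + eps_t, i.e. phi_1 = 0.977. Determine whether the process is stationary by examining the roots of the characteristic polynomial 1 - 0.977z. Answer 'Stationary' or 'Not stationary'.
\text{Stationary}

The AR(p) characteristic polynomial is P(z) = 1 - 0.977z.
Stationarity requires all roots to lie outside the unit circle, i.e. |z| > 1 for every root.
This is linear in z: 1 + (-0.977) z = 0  =>  z = -1/(-0.977) = 1.023541,  |z| = 1.023541.
Moduli of all roots: 1.0235.
All moduli strictly greater than 1? Yes.
Verdict: Stationary.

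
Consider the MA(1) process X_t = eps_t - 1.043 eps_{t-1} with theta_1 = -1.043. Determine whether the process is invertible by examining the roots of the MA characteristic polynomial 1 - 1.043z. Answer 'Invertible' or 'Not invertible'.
\text{Not invertible}

The MA(q) characteristic polynomial is P(z) = 1 - 1.043z.
Invertibility requires all roots to lie outside the unit circle, i.e. |z| > 1 for every root.
This is linear in z: 1 + (-1.043) z = 0  =>  z = -1/(-1.043) = 0.958773,  |z| = 0.958773.
Moduli of all roots: 0.9588.
All moduli strictly greater than 1? No.
Verdict: Not invertible.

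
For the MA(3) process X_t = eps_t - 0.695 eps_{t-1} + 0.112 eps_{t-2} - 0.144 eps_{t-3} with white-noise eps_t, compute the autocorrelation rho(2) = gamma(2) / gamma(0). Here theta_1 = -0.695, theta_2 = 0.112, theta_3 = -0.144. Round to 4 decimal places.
\rho(2) = 0.1399

For an MA(q) process with theta_0 = 1, the autocovariance is
  gamma(k) = sigma^2 * sum_{i=0..q-k} theta_i * theta_{i+k},
and rho(k) = gamma(k) / gamma(0). Sigma^2 cancels.
  numerator   = (1)*(0.112) + (-0.695)*(-0.144) = 0.21208.
  denominator = (1)^2 + (-0.695)^2 + (0.112)^2 + (-0.144)^2 = 1.516305.
  rho(2) = 0.21208 / 1.516305 = 0.1399.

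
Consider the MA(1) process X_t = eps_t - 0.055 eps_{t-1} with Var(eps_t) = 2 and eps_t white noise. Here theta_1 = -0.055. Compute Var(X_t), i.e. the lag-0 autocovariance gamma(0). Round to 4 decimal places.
\gamma(0) = 2.0061

For an MA(q) process X_t = eps_t + sum_i theta_i eps_{t-i} with
Var(eps_t) = sigma^2, the variance is
  gamma(0) = sigma^2 * (1 + sum_i theta_i^2).
  sum_i theta_i^2 = (-0.055)^2 = 0.003025.
  gamma(0) = 2 * (1 + 0.003025) = 2 * 1.003025 = 2.00605, which rounds to 2.0061.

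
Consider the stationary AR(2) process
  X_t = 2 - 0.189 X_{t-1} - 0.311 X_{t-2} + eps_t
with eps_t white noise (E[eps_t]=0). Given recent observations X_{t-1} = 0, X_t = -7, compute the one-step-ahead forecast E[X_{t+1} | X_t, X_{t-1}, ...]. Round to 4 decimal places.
E[X_{t+1} \mid \mathcal F_t] = 3.3230

For an AR(p) model X_t = c + sum_i phi_i X_{t-i} + eps_t, the
one-step-ahead conditional mean is
  E[X_{t+1} | X_t, ...] = c + sum_i phi_i X_{t+1-i}.
Substitute known values:
  E[X_{t+1} | ...] = 2 + (-0.189) * (-7) + (-0.311) * (0)
                   = 3.3230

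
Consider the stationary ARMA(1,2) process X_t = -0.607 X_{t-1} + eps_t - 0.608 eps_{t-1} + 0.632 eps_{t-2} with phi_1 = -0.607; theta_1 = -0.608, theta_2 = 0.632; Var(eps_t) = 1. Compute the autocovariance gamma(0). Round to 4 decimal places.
\gamma(0) = 5.4460

Multiply the model equation by X_{t-k} and take expectations. With theta_0 = psi_0 = 1 and psi_j the MA(infinity) weights, this gives
  gamma(k) - sum_i phi_i gamma(k-i) = c_k,
  c_k = sigma^2 * sum_{j=k..q} theta_j psi_{j-k}   (c_k = 0 for k > q),
using gamma(-m) = gamma(m).
psi-weights needed (psi_j = theta_j + sum_i phi_i psi_{j-i}):
  psi_1 = theta_1 + phi_1 = -0.608 + (-0.607) = -1.215
  psi_2 = theta_2 + phi_1 psi_1 = 0.632 + (-0.607)(-1.215) = 1.369505
Right-hand sides:
  c_0 = sigma^2 (1 + theta_1 psi_1 + theta_2 psi_2) = 1 * (1 + (-0.608)(-1.215) + (0.632)(1.369505)) = 1 * 2.604247 = 2.604247
  c_1 = sigma^2 (theta_1 + theta_2 psi_1) = 1 * (-0.608 + (0.632)(-1.215)) = -1.37588
  c_2 = sigma^2 theta_2 = 1 * (0.632) = 0.632
Equations for k = 0 and k = 1 (AR order 1):
  gamma(0) = phi_1 gamma(1) + c_0
  gamma(1) = phi_1 gamma(0) + c_1
Substituting the second into the first: gamma(0) (1 - phi_1^2) = c_0 + phi_1 c_1, so
  gamma(0) = (c_0 + phi_1 c_1) / (1 - phi_1^2) = (2.604247 + (-0.607)(-1.37588)) / (1 - (-0.607)^2) = 3.439406 / 0.631551 = 5.445968.
Therefore gamma(0) = 5.4460 (to 4 decimal places).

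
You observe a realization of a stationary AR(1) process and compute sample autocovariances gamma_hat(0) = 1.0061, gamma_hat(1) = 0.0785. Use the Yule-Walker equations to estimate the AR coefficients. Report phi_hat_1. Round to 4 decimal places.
\hat\phi_{1} = 0.0780

The Yule-Walker equations for an AR(p) process read, in matrix form,
  Gamma_p phi = r_p,   with   (Gamma_p)_{ij} = gamma(|i - j|),
                       (r_p)_i = gamma(i),   i,j = 1..p.
Substitute the sample gammas (Toeplitz matrix and right-hand side of size 1):
  Gamma_p = [[1.0061]]
  r_p     = [0.0785]
With p = 1 this is the single equation gamma(0) phi_1 = gamma(1):
  phi_hat_1 = gamma(1) / gamma(0) = 0.0785 / 1.0061 = 0.0780.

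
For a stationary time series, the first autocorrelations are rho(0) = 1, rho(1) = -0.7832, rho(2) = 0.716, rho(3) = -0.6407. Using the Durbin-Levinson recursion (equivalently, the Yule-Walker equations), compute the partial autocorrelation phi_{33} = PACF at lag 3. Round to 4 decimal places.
\phi_{33} = -0.0582

The PACF at lag k is phi_{kk}, the last component of the solution
to the Yule-Walker system G_k phi = r_k where
  (G_k)_{ij} = rho(|i - j|), (r_k)_i = rho(i), i,j = 1..k.
Equivalently, Durbin-Levinson gives phi_{kk} iteratively:
  phi_{11} = rho(1)
  phi_{kk} = [rho(k) - sum_{j=1..k-1} phi_{k-1,j} rho(k-j)]
            / [1 - sum_{j=1..k-1} phi_{k-1,j} rho(j)],
  phi_{k,j} = phi_{k-1,j} - phi_{kk} phi_{k-1,k-j},  j = 1..k-1.
Step k = 1:
  phi_11 = rho(1) = -0.7832.
Step k = 2:
  phi_22 = [rho(2) - phi_11 rho(1)] / [1 - phi_11 rho(1)] = [0.716 - (-0.7832)(-0.7832)] / [1 - (-0.7832)(-0.7832)]
         = 0.10259776 / 0.38659776 = 0.265386.
  Update: phi_21 = phi_11 - phi_22 phi_11 = -0.7832 - (0.265386)(-0.7832) = -0.575349.
Step k = 3:
  phi_33 = [rho(3) - phi_21 rho(2) - phi_22 rho(1)] / [1 - phi_21 rho(1) - phi_22 rho(2)]
    numerator   = -0.6407 - (-0.575349)(0.716) - (0.265386)(-0.7832) = -0.02089924
    denominator = 1 - (-0.575349)(-0.7832) - (0.265386)(0.716) = 0.35936972
  phi_33 = -0.02089924 / 0.35936972 = -0.0582.
Therefore phi_{33} = -0.0582.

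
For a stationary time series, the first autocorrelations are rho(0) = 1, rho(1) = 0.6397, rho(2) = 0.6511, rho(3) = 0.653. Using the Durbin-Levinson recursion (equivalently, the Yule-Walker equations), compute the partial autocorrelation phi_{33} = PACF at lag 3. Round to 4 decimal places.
\phi_{33} = 0.2951

The PACF at lag k is phi_{kk}, the last component of the solution
to the Yule-Walker system G_k phi = r_k where
  (G_k)_{ij} = rho(|i - j|), (r_k)_i = rho(i), i,j = 1..k.
Equivalently, Durbin-Levinson gives phi_{kk} iteratively:
  phi_{11} = rho(1)
  phi_{kk} = [rho(k) - sum_{j=1..k-1} phi_{k-1,j} rho(k-j)]
            / [1 - sum_{j=1..k-1} phi_{k-1,j} rho(j)],
  phi_{k,j} = phi_{k-1,j} - phi_{kk} phi_{k-1,k-j},  j = 1..k-1.
Step k = 1:
  phi_11 = rho(1) = 0.6397.
Step k = 2:
  phi_22 = [rho(2) - phi_11 rho(1)] / [1 - phi_11 rho(1)] = [0.6511 - (0.6397)(0.6397)] / [1 - (0.6397)(0.6397)]
         = 0.24188391 / 0.59078391 = 0.409429.
  Update: phi_21 = phi_11 - phi_22 phi_11 = 0.6397 - (0.409429)(0.6397) = 0.377788.
Step k = 3:
  phi_33 = [rho(3) - phi_21 rho(2) - phi_22 rho(1)] / [1 - phi_21 rho(1) - phi_22 rho(2)]
    numerator   = 0.653 - (0.377788)(0.6511) - (0.409429)(0.6397) = 0.14511039
    denominator = 1 - (0.377788)(0.6397) - (0.409429)(0.6511) = 0.49174969
  phi_33 = 0.14511039 / 0.49174969 = 0.2951.
Therefore phi_{33} = 0.2951.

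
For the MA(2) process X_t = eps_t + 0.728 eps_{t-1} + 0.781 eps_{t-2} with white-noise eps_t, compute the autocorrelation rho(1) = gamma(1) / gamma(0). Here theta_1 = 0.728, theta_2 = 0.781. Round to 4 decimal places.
\rho(1) = 0.6059

For an MA(q) process with theta_0 = 1, the autocovariance is
  gamma(k) = sigma^2 * sum_{i=0..q-k} theta_i * theta_{i+k},
and rho(k) = gamma(k) / gamma(0). Sigma^2 cancels.
  numerator   = (1)*(0.728) + (0.728)*(0.781) = 1.296568.
  denominator = (1)^2 + (0.728)^2 + (0.781)^2 = 2.139945.
  rho(1) = 1.296568 / 2.139945 = 0.6059.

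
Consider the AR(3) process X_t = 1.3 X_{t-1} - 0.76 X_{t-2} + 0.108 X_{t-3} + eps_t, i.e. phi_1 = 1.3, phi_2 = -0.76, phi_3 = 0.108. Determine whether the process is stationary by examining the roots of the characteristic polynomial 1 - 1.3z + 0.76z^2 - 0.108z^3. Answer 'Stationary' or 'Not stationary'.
\text{Stationary}

The AR(p) characteristic polynomial is P(z) = 1 - 1.3z + 0.76z^2 - 0.108z^3.
Stationarity requires all roots to lie outside the unit circle, i.e. |z| > 1 for every root.
Degree 3: look for a simple real root z0 first, then factor out (1 - z/z0) and solve the remaining quadratic.
Testing z0 = 5: P(5) = 1 + (-1.3)(5) + (0.76)(5)^2 + (-0.108)(5)^3
  = 1 + (-6.5) + (19) + (-13.5) = 0.  So z_0 = 5 is a root, |z_0| = 5.
Divide out the factor (1 - 0.2 z) = (1 - z/z0) (since 1/z0 = 0.2):
  P(z) = (1 - 0.2 z)(1 + (-1.1) z + (0.54) z^2)
  [check: z-coef -1.1 - (0.2) = -1.3; z^2-coef 0.54 - (0.2)(-1.1) = 0.76; z^3-coef -(0.2)(0.54) = -0.108.]
Remaining roots from the quadratic factor 1 + (-1.1) z + (0.54) z^2:
  Set 1 + (-1.1) z + (0.54) z^2 = 0, i.e. a z^2 + b z + c = 0 with a = 0.54, b = -1.1, c = 1.
  Discriminant D = b^2 - 4ac = (-1.1)^2 - 4*(0.54)*1 = 1.21 - (2.16) = -0.95.
  D < 0, so the roots are the complex-conjugate pair z = (-b +/- i sqrt(-D)) / (2a) = 1.0185 +/- 0.9025i.
  For a conjugate pair |z|^2 = z * conj(z) = (product of roots) = c/a = 1/(0.54) = 1.851852, so |z| = sqrt(1.851852) = 1.3608 for both roots.
Moduli of all roots: 5.0000, 1.3608, 1.3608.
All moduli strictly greater than 1? Yes.
Verdict: Stationary.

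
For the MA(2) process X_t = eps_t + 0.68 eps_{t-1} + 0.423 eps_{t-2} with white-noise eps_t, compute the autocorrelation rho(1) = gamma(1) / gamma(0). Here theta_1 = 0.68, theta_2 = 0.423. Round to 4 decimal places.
\rho(1) = 0.5895

For an MA(q) process with theta_0 = 1, the autocovariance is
  gamma(k) = sigma^2 * sum_{i=0..q-k} theta_i * theta_{i+k},
and rho(k) = gamma(k) / gamma(0). Sigma^2 cancels.
  numerator   = (1)*(0.68) + (0.68)*(0.423) = 0.96764.
  denominator = (1)^2 + (0.68)^2 + (0.423)^2 = 1.641329.
  rho(1) = 0.96764 / 1.641329 = 0.5895.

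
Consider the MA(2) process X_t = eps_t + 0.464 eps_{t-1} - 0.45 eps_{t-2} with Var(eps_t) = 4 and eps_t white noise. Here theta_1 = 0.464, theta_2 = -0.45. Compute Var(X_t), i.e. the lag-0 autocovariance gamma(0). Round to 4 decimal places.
\gamma(0) = 5.6712

For an MA(q) process X_t = eps_t + sum_i theta_i eps_{t-i} with
Var(eps_t) = sigma^2, the variance is
  gamma(0) = sigma^2 * (1 + sum_i theta_i^2).
  sum_i theta_i^2 = (0.464)^2 + (-0.45)^2 = 0.215296 + 0.2025 = 0.417796.
  gamma(0) = 4 * (1 + 0.417796) = 4 * 1.417796 = 5.671184, which rounds to 5.6712.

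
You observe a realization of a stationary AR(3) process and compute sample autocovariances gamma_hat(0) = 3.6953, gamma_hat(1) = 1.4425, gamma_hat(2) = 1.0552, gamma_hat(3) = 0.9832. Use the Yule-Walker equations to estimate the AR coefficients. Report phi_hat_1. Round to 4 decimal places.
\hat\phi_{1} = 0.3080

The Yule-Walker equations for an AR(p) process read, in matrix form,
  Gamma_p phi = r_p,   with   (Gamma_p)_{ij} = gamma(|i - j|),
                       (r_p)_i = gamma(i),   i,j = 1..p.
Substitute the sample gammas (Toeplitz matrix and right-hand side of size 3):
  Gamma_p = [[3.6953, 1.4425, 1.0552], [1.4425, 3.6953, 1.4425], [1.0552, 1.4425, 3.6953]]
  r_p     = [1.4425, 1.0552, 0.9832]
Written out (R1..R3):
  (R1) 3.6953 phi_1 + 1.4425 phi_2 + 1.0552 phi_3 = 1.4425
  (R2) 1.4425 phi_1 + 3.6953 phi_2 + 1.4425 phi_3 = 1.0552
  (R3) 1.0552 phi_1 + 1.4425 phi_2 + 3.6953 phi_3 = 0.9832
Gaussian elimination:
  R2 <- R2 - (1.4425/3.6953) R1 = R2 - (0.390361) R1:  3.132205 phi_2 + 1.030591 phi_3 = 0.492105
  R3 <- R3 - (1.0552/3.6953) R1 = R3 - (0.285552) R1:  1.030591 phi_2 + 3.393986 phi_3 = 0.571291
  R3 <- R3 - (1.030591/3.132205) R2 = R3 - (0.329031) R2:  3.054889 phi_3 = 0.409374
Back-substitution:
  phi_hat_3 = 0.409374 / 3.054889 = 0.134006
  phi_hat_2 = (0.492105 - (1.030591)(0.134006)) / 3.132205 = 0.113019
  phi_hat_1 = (1.4425 - (1.4425)(0.113019) - (1.0552)(0.134006)) / 3.6953 = 0.307977
So phi_hat = [0.3080, 0.1130, 0.1340].
Therefore phi_hat_1 = 0.3080.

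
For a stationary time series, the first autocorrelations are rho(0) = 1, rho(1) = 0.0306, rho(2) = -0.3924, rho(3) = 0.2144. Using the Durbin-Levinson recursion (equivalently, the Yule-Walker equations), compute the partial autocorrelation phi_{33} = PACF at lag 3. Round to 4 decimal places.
\phi_{33} = 0.2881

The PACF at lag k is phi_{kk}, the last component of the solution
to the Yule-Walker system G_k phi = r_k where
  (G_k)_{ij} = rho(|i - j|), (r_k)_i = rho(i), i,j = 1..k.
Equivalently, Durbin-Levinson gives phi_{kk} iteratively:
  phi_{11} = rho(1)
  phi_{kk} = [rho(k) - sum_{j=1..k-1} phi_{k-1,j} rho(k-j)]
            / [1 - sum_{j=1..k-1} phi_{k-1,j} rho(j)],
  phi_{k,j} = phi_{k-1,j} - phi_{kk} phi_{k-1,k-j},  j = 1..k-1.
Step k = 1:
  phi_11 = rho(1) = 0.0306.
Step k = 2:
  phi_22 = [rho(2) - phi_11 rho(1)] / [1 - phi_11 rho(1)] = [-0.3924 - (0.0306)(0.0306)] / [1 - (0.0306)(0.0306)]
         = -0.39333636 / 0.99906364 = -0.393705.
  Update: phi_21 = phi_11 - phi_22 phi_11 = 0.0306 - (-0.393705)(0.0306) = 0.042647.
Step k = 3:
  phi_33 = [rho(3) - phi_21 rho(2) - phi_22 rho(1)] / [1 - phi_21 rho(1) - phi_22 rho(2)]
    numerator   = 0.2144 - (0.042647)(-0.3924) - (-0.393705)(0.0306) = 0.2431822
    denominator = 1 - (0.042647)(0.0306) - (-0.393705)(-0.3924) = 0.84420514
  phi_33 = 0.2431822 / 0.84420514 = 0.2881.
Therefore phi_{33} = 0.2881.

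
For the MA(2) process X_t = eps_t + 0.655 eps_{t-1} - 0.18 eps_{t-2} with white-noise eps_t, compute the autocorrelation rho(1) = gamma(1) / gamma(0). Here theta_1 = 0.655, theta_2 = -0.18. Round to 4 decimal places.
\rho(1) = 0.3675

For an MA(q) process with theta_0 = 1, the autocovariance is
  gamma(k) = sigma^2 * sum_{i=0..q-k} theta_i * theta_{i+k},
and rho(k) = gamma(k) / gamma(0). Sigma^2 cancels.
  numerator   = (1)*(0.655) + (0.655)*(-0.18) = 0.5371.
  denominator = (1)^2 + (0.655)^2 + (-0.18)^2 = 1.461425.
  rho(1) = 0.5371 / 1.461425 = 0.3675.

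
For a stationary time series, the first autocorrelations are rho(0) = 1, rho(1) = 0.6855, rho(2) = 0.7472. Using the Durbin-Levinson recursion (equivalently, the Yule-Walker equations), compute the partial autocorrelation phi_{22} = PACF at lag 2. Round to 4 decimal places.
\phi_{22} = 0.5231

The PACF at lag k is phi_{kk}, the last component of the solution
to the Yule-Walker system G_k phi = r_k where
  (G_k)_{ij} = rho(|i - j|), (r_k)_i = rho(i), i,j = 1..k.
Equivalently, Durbin-Levinson gives phi_{kk} iteratively:
  phi_{11} = rho(1)
  phi_{kk} = [rho(k) - sum_{j=1..k-1} phi_{k-1,j} rho(k-j)]
            / [1 - sum_{j=1..k-1} phi_{k-1,j} rho(j)],
  phi_{k,j} = phi_{k-1,j} - phi_{kk} phi_{k-1,k-j},  j = 1..k-1.
Step k = 1:
  phi_11 = rho(1) = 0.6855.
Step k = 2:
  phi_22 = [rho(2) - phi_11 rho(1)] / [1 - phi_11 rho(1)] = [0.7472 - (0.6855)(0.6855)] / [1 - (0.6855)(0.6855)]
         = 0.27728975 / 0.53008975 = 0.5231.
Therefore phi_{22} = 0.5231.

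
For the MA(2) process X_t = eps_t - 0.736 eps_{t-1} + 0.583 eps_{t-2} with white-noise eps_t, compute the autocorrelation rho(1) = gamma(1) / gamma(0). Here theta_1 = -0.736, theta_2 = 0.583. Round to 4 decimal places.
\rho(1) = -0.6192

For an MA(q) process with theta_0 = 1, the autocovariance is
  gamma(k) = sigma^2 * sum_{i=0..q-k} theta_i * theta_{i+k},
and rho(k) = gamma(k) / gamma(0). Sigma^2 cancels.
  numerator   = (1)*(-0.736) + (-0.736)*(0.583) = -1.165088.
  denominator = (1)^2 + (-0.736)^2 + (0.583)^2 = 1.881585.
  rho(1) = -1.165088 / 1.881585 = -0.6192.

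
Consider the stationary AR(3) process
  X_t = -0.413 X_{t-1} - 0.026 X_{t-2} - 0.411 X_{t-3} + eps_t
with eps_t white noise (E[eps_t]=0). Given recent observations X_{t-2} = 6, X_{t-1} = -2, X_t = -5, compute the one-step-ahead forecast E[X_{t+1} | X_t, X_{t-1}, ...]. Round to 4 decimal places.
E[X_{t+1} \mid \mathcal F_t] = -0.3490

For an AR(p) model X_t = c + sum_i phi_i X_{t-i} + eps_t, the
one-step-ahead conditional mean is
  E[X_{t+1} | X_t, ...] = c + sum_i phi_i X_{t+1-i}.
Substitute known values:
  E[X_{t+1} | ...] = (-0.413) * (-5) + (-0.026) * (-2) + (-0.411) * (6)
                   = -0.3490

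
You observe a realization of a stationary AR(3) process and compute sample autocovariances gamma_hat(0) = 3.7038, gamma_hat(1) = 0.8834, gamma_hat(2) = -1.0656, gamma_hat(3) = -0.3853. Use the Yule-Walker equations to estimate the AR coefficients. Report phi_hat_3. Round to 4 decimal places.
\hat\phi_{3} = 0.0940

The Yule-Walker equations for an AR(p) process read, in matrix form,
  Gamma_p phi = r_p,   with   (Gamma_p)_{ij} = gamma(|i - j|),
                       (r_p)_i = gamma(i),   i,j = 1..p.
Substitute the sample gammas (Toeplitz matrix and right-hand side of size 3):
  Gamma_p = [[3.7038, 0.8834, -1.0656], [0.8834, 3.7038, 0.8834], [-1.0656, 0.8834, 3.7038]]
  r_p     = [0.8834, -1.0656, -0.3853]
Written out (R1..R3):
  (R1) 3.7038 phi_1 + 0.8834 phi_2 - 1.0656 phi_3 = 0.8834
  (R2) 0.8834 phi_1 + 3.7038 phi_2 + 0.8834 phi_3 = -1.0656
  (R3) -1.0656 phi_1 + 0.8834 phi_2 + 3.7038 phi_3 = -0.3853
Gaussian elimination:
  R2 <- R2 - (0.8834/3.7038) R1 = R2 - (0.238512) R1:  3.493099 phi_2 + 1.137558 phi_3 = -1.276301
  R3 <- R3 - (-1.0656/3.7038) R1 = R3 - (-0.287705) R1:  1.137558 phi_2 + 3.397222 phi_3 = -0.131142
  R3 <- R3 - (1.137558/3.493099) R2 = R3 - (0.325659) R2:  3.026766 phi_3 = 0.284497
Back-substitution:
  phi_hat_3 = 0.284497 / 3.026766 = 0.093994
  phi_hat_2 = (-1.276301 - (1.137558)(0.093994)) / 3.493099 = -0.395988
  phi_hat_1 = (0.8834 - (0.8834)(-0.395988) - (-1.0656)(0.093994)) / 3.7038 = 0.360002
So phi_hat = [0.3600, -0.3960, 0.0940].
Therefore phi_hat_3 = 0.0940.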